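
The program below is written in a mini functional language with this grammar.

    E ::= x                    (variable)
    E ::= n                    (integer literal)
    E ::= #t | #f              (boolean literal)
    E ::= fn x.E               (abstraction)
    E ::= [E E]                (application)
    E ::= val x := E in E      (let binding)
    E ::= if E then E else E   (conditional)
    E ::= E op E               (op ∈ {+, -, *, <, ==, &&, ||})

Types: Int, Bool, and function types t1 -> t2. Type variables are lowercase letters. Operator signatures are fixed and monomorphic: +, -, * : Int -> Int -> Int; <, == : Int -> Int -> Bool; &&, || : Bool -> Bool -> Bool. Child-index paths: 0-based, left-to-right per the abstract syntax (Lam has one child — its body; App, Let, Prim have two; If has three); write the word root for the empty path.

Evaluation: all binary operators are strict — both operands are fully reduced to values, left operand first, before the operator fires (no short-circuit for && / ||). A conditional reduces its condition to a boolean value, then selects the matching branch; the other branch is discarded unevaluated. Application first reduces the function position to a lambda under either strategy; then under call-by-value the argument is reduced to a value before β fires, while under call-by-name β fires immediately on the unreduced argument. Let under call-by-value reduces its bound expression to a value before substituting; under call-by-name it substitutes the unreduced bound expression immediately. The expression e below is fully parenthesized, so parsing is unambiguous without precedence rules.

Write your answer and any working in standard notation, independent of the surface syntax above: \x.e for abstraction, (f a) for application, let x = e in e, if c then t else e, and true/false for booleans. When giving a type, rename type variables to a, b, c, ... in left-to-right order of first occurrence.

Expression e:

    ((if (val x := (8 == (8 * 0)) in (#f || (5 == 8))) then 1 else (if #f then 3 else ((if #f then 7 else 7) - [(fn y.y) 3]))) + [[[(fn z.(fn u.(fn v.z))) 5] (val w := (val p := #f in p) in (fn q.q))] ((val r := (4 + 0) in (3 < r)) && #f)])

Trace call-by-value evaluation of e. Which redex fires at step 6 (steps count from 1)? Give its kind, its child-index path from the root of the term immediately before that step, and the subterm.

Answer: if at 0 : (if false then 1 else (if false then 3 else ((if false then 7 else 7) - ((\y.y) 3))))

Derivation:
step 0: ((if (let x = (8 == (8 * 0)) in (false || (5 == 8))) then 1 else (if false then 3 else ((if false then 7 else 7) - ((\y.y) 3)))) + ((((\z.(\u.(\v.z))) 5) (let w = (let p = false in p) in (\q.q))) ((let r = (4 + 0) in (3 < r)) && false)))
step 1: [delta@0.0.0.1] ((if (let x = (8 == 0) in (false || (5 == 8))) then 1 else (if false then 3 else ((if false then 7 else 7) - ((\y.y) 3)))) + ((((\z.(\u.(\v.z))) 5) (let w = (let p = false in p) in (\q.q))) ((let r = (4 + 0) in (3 < r)) && false)))
step 2: [delta@0.0.0] ((if (let x = false in (false || (5 == 8))) then 1 else (if false then 3 else ((if false then 7 else 7) - ((\y.y) 3)))) + ((((\z.(\u.(\v.z))) 5) (let w = (let p = false in p) in (\q.q))) ((let r = (4 + 0) in (3 < r)) && false)))
step 3: [let@0.0] ((if (false || (5 == 8)) then 1 else (if false then 3 else ((if false then 7 else 7) - ((\y.y) 3)))) + ((((\z.(\u.(\v.z))) 5) (let w = (let p = false in p) in (\q.q))) ((let r = (4 + 0) in (3 < r)) && false)))
step 4: [delta@0.0.1] ((if (false || false) then 1 else (if false then 3 else ((if false then 7 else 7) - ((\y.y) 3)))) + ((((\z.(\u.(\v.z))) 5) (let w = (let p = false in p) in (\q.q))) ((let r = (4 + 0) in (3 < r)) && false)))
step 5: [delta@0.0] ((if false then 1 else (if false then 3 else ((if false then 7 else 7) - ((\y.y) 3)))) + ((((\z.(\u.(\v.z))) 5) (let w = (let p = false in p) in (\q.q))) ((let r = (4 + 0) in (3 < r)) && false)))
step 6: [if@0] ((if false then 3 else ((if false then 7 else 7) - ((\y.y) 3))) + ((((\z.(\u.(\v.z))) 5) (let w = (let p = false in p) in (\q.q))) ((let r = (4 + 0) in (3 < r)) && false)))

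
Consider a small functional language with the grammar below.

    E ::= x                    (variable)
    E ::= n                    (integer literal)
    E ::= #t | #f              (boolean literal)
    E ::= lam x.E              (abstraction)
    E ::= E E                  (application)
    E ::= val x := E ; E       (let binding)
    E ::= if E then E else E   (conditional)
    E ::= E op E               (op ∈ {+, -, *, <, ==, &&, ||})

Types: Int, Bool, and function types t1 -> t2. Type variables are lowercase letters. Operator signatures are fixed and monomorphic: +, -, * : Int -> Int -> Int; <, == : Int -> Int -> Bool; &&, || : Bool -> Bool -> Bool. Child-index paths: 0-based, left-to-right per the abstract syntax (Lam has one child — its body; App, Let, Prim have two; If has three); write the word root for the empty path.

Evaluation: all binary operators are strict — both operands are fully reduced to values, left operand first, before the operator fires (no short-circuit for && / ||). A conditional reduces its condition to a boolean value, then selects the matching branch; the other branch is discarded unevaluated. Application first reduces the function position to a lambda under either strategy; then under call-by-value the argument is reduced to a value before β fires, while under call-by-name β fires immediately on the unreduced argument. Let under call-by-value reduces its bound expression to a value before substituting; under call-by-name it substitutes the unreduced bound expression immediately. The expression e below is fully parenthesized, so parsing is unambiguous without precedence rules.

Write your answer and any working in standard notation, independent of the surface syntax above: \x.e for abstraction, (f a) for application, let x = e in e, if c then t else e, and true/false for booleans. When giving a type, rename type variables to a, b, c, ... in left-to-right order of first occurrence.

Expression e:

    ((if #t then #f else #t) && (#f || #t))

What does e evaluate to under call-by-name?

Answer: false

Trace:
step 0: ((if true then false else true) && (false || true))
step 1: [if@0] (false && (false || true))
step 2: [delta@1] (false && true)
step 3: [delta@root] false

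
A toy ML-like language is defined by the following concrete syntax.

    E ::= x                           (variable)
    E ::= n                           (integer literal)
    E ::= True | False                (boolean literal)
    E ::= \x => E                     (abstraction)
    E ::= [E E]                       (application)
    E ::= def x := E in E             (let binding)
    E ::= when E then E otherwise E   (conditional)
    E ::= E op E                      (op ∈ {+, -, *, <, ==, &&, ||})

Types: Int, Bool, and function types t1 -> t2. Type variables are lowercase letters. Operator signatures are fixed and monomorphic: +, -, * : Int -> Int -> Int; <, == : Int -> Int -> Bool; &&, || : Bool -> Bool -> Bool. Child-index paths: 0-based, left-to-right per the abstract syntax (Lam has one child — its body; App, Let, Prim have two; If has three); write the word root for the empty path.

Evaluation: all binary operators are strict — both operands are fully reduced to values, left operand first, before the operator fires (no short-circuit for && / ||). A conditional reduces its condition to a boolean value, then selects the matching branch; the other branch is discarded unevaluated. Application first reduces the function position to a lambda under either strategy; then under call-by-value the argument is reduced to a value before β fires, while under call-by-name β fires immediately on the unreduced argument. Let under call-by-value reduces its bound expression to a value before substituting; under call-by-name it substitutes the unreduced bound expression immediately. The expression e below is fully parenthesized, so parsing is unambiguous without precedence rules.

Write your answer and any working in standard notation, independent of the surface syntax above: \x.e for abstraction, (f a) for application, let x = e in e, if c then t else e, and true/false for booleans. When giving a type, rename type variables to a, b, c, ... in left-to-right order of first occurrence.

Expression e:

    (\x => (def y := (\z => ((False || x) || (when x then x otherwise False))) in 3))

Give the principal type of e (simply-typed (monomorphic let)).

Working:
  unify Bool ~ Bool
x : a
  unify a ~ Bool
  unify Bool ~ Bool
x : Bool
  unify Bool ~ Bool
x : Bool
  unify Bool ~ Bool
  unify Bool ~ Bool
\z._ : b -> Bool
let y : b -> Bool
\x._ : Bool -> Int

Answer: Bool -> Int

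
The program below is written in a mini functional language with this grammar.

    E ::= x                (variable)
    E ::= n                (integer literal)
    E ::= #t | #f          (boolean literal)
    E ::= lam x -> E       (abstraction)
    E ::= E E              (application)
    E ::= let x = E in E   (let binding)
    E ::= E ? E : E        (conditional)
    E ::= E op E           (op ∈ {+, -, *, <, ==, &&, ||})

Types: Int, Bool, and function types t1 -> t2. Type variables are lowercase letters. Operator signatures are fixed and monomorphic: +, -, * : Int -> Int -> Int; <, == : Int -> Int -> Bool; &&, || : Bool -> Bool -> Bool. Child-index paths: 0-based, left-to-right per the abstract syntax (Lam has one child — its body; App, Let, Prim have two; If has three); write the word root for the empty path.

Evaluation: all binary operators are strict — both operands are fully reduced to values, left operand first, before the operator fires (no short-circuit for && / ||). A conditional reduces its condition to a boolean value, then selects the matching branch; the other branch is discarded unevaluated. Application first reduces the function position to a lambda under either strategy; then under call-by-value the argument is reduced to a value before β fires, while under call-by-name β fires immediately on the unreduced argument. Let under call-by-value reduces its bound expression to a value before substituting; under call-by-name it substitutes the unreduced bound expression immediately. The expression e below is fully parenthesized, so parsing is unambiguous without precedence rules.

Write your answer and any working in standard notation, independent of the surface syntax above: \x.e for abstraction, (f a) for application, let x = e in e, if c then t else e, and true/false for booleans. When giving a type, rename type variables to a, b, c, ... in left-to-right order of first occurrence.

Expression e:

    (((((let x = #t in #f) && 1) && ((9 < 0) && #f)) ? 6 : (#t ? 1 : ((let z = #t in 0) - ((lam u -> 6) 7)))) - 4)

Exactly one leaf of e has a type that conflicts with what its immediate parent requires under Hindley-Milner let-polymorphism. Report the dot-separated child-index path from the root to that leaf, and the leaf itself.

Answer: 0.0.0.1 : 1

Derivation:
let x : Bool
  unify Bool ~ Bool
  unify Int ~ Bool
  FAIL: mismatch Int ~ Bool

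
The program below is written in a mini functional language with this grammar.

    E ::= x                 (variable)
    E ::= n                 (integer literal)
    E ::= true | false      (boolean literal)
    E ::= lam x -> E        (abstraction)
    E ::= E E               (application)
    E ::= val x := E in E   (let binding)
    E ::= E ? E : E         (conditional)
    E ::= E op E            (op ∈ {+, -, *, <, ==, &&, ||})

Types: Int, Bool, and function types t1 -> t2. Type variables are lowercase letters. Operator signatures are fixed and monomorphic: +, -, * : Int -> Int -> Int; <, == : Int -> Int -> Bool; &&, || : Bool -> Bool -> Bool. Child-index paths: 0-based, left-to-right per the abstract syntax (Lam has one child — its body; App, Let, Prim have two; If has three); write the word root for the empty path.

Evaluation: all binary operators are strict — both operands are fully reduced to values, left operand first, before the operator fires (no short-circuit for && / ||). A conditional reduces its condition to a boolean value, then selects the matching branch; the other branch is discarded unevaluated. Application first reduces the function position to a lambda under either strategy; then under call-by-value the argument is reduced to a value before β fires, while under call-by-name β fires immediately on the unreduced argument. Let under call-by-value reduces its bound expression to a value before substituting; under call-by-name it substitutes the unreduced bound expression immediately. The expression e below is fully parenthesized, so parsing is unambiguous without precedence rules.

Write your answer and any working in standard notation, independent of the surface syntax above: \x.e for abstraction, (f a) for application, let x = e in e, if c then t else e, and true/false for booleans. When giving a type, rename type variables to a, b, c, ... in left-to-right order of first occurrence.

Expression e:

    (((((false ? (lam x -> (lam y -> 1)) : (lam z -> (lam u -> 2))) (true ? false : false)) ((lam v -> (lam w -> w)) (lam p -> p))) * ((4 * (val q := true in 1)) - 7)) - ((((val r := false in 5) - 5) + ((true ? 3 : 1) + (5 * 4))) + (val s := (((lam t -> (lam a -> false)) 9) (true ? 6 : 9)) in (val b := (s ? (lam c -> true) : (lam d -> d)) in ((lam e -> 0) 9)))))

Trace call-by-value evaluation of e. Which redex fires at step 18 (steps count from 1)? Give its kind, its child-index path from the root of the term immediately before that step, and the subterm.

Answer: beta at 1.1.0 : ((\a.false) 6)

Working:
step 0: (((((if false then (\x.(\y.1)) else (\z.(\u.2))) (if true then false else false)) ((\v.(\w.w)) (\p.p))) * ((4 * (let q = true in 1)) - 7)) - ((((let r = false in 5) - 5) + ((if true then 3 else 1) + (5 * 4))) + (let s = (((\t.(\a.false)) 9) (if true then 6 else 9)) in (let b = (if s then (\c.true) else (\d.d)) in ((\e.0) 9)))))
step 1: [if@0.0.0.0] (((((\z.(\u.2)) (if true then false else false)) ((\v.(\w.w)) (\p.p))) * ((4 * (let q = true in 1)) - 7)) - ((((let r = false in 5) - 5) + ((if true then 3 else 1) + (5 * 4))) + (let s = (((\t.(\a.false)) 9) (if true then 6 else 9)) in (let b = (if s then (\c.true) else (\d.d)) in ((\e.0) 9)))))
step 2: [if@0.0.0.1] (((((\z.(\u.2)) false) ((\v.(\w.w)) (\p.p))) * ((4 * (let q = true in 1)) - 7)) - ((((let r = false in 5) - 5) + ((if true then 3 else 1) + (5 * 4))) + (let s = (((\t.(\a.false)) 9) (if true then 6 else 9)) in (let b = (if s then (\c.true) else (\d.d)) in ((\e.0) 9)))))
step 3: [beta@0.0.0] ((((\u.2) ((\v.(\w.w)) (\p.p))) * ((4 * (let q = true in 1)) - 7)) - ((((let r = false in 5) - 5) + ((if true then 3 else 1) + (5 * 4))) + (let s = (((\t.(\a.false)) 9) (if true then 6 else 9)) in (let b = (if s then (\c.true) else (\d.d)) in ((\e.0) 9)))))
step 4: [beta@0.0.1] ((((\u.2) (\w.w)) * ((4 * (let q = true in 1)) - 7)) - ((((let r = false in 5) - 5) + ((if true then 3 else 1) + (5 * 4))) + (let s = (((\t.(\a.false)) 9) (if true then 6 else 9)) in (let b = (if s then (\c.true) else (\d.d)) in ((\e.0) 9)))))
step 5: [beta@0.0] ((2 * ((4 * (let q = true in 1)) - 7)) - ((((let r = false in 5) - 5) + ((if true then 3 else 1) + (5 * 4))) + (let s = (((\t.(\a.false)) 9) (if true then 6 else 9)) in (let b = (if s then (\c.true) else (\d.d)) in ((\e.0) 9)))))
step 6: [let@0.1.0.1] ((2 * ((4 * 1) - 7)) - ((((let r = false in 5) - 5) + ((if true then 3 else 1) + (5 * 4))) + (let s = (((\t.(\a.false)) 9) (if true then 6 else 9)) in (let b = (if s then (\c.true) else (\d.d)) in ((\e.0) 9)))))
step 7: [delta@0.1.0] ((2 * (4 - 7)) - ((((let r = false in 5) - 5) + ((if true then 3 else 1) + (5 * 4))) + (let s = (((\t.(\a.false)) 9) (if true then 6 else 9)) in (let b = (if s then (\c.true) else (\d.d)) in ((\e.0) 9)))))
step 8: [delta@0.1] ((2 * -3) - ((((let r = false in 5) - 5) + ((if true then 3 else 1) + (5 * 4))) + (let s = (((\t.(\a.false)) 9) (if true then 6 else 9)) in (let b = (if s then (\c.true) else (\d.d)) in ((\e.0) 9)))))
step 9: [delta@0] (-6 - ((((let r = false in 5) - 5) + ((if true then 3 else 1) + (5 * 4))) + (let s = (((\t.(\a.false)) 9) (if true then 6 else 9)) in (let b = (if s then (\c.true) else (\d.d)) in ((\e.0) 9)))))
step 10: [let@1.0.0.0] (-6 - (((5 - 5) + ((if true then 3 else 1) + (5 * 4))) + (let s = (((\t.(\a.false)) 9) (if true then 6 else 9)) in (let b = (if s then (\c.true) else (\d.d)) in ((\e.0) 9)))))
step 11: [delta@1.0.0] (-6 - ((0 + ((if true then 3 else 1) + (5 * 4))) + (let s = (((\t.(\a.false)) 9) (if true then 6 else 9)) in (let b = (if s then (\c.true) else (\d.d)) in ((\e.0) 9)))))
step 12: [if@1.0.1.0] (-6 - ((0 + (3 + (5 * 4))) + (let s = (((\t.(\a.false)) 9) (if true then 6 else 9)) in (let b = (if s then (\c.true) else (\d.d)) in ((\e.0) 9)))))
step 13: [delta@1.0.1.1] (-6 - ((0 + (3 + 20)) + (let s = (((\t.(\a.false)) 9) (if true then 6 else 9)) in (let b = (if s then (\c.true) else (\d.d)) in ((\e.0) 9)))))
step 14: [delta@1.0.1] (-6 - ((0 + 23) + (let s = (((\t.(\a.false)) 9) (if true then 6 else 9)) in (let b = (if s then (\c.true) else (\d.d)) in ((\e.0) 9)))))
step 15: [delta@1.0] (-6 - (23 + (let s = (((\t.(\a.false)) 9) (if true then 6 else 9)) in (let b = (if s then (\c.true) else (\d.d)) in ((\e.0) 9)))))
step 16: [beta@1.1.0.0] (-6 - (23 + (let s = ((\a.false) (if true then 6 else 9)) in (let b = (if s then (\c.true) else (\d.d)) in ((\e.0) 9)))))
step 17: [if@1.1.0.1] (-6 - (23 + (let s = ((\a.false) 6) in (let b = (if s then (\c.true) else (\d.d)) in ((\e.0) 9)))))
step 18: [beta@1.1.0] (-6 - (23 + (let s = false in (let b = (if s then (\c.true) else (\d.d)) in ((\e.0) 9)))))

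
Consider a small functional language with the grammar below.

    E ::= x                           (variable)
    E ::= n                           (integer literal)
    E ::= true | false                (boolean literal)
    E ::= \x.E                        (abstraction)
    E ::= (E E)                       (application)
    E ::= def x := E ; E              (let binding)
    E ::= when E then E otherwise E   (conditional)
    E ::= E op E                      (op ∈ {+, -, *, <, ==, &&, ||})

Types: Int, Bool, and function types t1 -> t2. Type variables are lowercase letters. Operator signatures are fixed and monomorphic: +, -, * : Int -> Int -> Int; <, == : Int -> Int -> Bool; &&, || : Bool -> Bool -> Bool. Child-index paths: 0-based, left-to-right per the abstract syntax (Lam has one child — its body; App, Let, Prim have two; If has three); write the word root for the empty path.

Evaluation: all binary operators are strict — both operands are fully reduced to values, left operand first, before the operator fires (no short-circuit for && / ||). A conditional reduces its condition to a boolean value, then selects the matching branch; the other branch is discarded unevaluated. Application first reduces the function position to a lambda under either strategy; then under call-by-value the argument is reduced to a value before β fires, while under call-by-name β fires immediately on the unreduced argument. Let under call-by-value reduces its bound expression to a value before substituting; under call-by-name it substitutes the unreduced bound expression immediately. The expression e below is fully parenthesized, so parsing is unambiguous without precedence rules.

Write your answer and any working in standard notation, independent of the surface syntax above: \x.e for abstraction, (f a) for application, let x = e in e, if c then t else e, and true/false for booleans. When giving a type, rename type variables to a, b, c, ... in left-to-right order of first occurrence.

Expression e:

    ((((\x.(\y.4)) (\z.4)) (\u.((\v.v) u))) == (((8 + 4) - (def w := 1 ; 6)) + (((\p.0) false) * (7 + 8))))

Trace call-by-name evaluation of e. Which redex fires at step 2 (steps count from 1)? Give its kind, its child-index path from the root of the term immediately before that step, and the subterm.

Working:
step 0: ((((\x.(\y.4)) (\z.4)) (\u.((\v.v) u))) == (((8 + 4) - (let w = 1 in 6)) + (((\p.0) false) * (7 + 8))))
step 1: [beta@0.0] (((\y.4) (\u.((\v.v) u))) == (((8 + 4) - (let w = 1 in 6)) + (((\p.0) false) * (7 + 8))))
step 2: [beta@0] (4 == (((8 + 4) - (let w = 1 in 6)) + (((\p.0) false) * (7 + 8))))

Answer: beta at 0 : ((\y.4) (\u.((\v.v) u)))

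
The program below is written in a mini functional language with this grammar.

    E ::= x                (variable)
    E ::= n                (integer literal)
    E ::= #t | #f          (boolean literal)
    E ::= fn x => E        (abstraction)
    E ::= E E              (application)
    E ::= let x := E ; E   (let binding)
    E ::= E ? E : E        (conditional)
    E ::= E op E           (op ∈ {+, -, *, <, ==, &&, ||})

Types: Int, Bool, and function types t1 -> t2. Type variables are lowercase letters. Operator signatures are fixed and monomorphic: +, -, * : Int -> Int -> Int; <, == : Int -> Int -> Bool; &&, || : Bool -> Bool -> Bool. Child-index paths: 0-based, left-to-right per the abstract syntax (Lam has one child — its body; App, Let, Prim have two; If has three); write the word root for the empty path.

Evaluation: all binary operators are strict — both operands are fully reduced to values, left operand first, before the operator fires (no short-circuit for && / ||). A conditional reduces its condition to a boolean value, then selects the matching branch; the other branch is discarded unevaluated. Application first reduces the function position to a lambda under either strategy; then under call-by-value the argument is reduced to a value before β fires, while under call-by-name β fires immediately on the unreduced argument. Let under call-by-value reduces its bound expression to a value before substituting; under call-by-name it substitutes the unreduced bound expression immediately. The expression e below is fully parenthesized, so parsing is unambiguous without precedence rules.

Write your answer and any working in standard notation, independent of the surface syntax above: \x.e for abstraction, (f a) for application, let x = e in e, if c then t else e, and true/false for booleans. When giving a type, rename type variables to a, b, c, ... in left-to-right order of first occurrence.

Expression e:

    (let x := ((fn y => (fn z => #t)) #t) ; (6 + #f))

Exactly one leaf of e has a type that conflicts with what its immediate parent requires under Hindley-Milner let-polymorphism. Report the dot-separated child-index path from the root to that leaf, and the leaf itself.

Answer: 1.1 : false

Working:
\z._ : b -> Bool
\y._ : a -> b -> Bool
  unify a -> b -> Bool ~ Bool -> c
  unify a ~ Bool
  unify b -> Bool ~ c
_ _ : b -> Bool
let x : forall. b -> Bool
  unify Int ~ Int
  unify Bool ~ Int
  FAIL: mismatch Bool ~ Int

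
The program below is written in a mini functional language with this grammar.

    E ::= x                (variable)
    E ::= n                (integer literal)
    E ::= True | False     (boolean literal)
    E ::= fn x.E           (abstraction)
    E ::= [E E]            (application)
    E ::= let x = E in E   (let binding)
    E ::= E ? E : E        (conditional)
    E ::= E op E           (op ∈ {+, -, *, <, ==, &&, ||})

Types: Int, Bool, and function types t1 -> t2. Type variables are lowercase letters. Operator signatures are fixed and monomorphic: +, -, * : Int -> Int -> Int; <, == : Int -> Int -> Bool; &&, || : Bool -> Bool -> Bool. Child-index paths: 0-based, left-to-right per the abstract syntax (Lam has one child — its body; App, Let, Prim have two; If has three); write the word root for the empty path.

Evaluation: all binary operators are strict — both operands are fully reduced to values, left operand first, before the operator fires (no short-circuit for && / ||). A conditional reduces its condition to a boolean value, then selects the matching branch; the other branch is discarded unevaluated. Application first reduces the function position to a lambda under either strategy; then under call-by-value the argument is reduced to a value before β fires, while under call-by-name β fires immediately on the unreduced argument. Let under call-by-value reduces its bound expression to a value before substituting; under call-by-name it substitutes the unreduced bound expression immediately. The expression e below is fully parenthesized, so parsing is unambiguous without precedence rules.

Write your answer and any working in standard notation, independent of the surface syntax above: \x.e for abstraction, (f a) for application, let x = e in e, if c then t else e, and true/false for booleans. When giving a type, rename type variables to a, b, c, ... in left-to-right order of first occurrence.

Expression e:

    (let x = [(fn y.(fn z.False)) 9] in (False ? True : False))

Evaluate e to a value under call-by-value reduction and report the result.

Answer: false

Derivation:
step 0: (let x = ((\y.(\z.false)) 9) in (if false then true else false))
step 1: [beta@0] (let x = (\z.false) in (if false then true else false))
step 2: [let@root] (if false then true else false)
step 3: [if@root] false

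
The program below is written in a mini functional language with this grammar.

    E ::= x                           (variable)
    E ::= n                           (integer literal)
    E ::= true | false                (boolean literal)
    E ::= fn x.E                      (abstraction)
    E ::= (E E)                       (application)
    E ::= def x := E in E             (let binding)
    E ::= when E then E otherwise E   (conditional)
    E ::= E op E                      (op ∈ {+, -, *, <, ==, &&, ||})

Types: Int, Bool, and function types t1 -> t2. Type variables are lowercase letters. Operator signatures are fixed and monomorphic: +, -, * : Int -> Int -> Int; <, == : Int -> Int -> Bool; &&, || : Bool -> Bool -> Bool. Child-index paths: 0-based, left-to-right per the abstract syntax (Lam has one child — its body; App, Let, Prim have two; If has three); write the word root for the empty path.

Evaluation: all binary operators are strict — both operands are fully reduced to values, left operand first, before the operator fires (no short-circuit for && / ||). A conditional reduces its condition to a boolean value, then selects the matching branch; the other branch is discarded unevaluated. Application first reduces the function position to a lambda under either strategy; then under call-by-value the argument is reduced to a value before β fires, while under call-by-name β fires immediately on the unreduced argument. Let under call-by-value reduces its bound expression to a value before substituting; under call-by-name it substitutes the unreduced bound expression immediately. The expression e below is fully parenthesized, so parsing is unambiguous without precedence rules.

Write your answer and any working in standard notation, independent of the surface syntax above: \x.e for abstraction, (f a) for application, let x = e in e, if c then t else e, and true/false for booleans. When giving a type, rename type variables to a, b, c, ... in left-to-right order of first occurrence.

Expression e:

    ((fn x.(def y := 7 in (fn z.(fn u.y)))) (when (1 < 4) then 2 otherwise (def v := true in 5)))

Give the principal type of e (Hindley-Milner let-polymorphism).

Derivation:
let y : Int
y : Int
\u._ : c -> Int
\z._ : b -> c -> Int
\x._ : a -> b -> c -> Int
  unify Int ~ Int
  unify Int ~ Int
  unify Bool ~ Bool
let v : Bool
  unify Int ~ Int
  unify a -> b -> c -> Int ~ Int -> d
  unify a ~ Int
  unify b -> c -> Int ~ d
_ _ : b -> c -> Int

Answer: a -> b -> Int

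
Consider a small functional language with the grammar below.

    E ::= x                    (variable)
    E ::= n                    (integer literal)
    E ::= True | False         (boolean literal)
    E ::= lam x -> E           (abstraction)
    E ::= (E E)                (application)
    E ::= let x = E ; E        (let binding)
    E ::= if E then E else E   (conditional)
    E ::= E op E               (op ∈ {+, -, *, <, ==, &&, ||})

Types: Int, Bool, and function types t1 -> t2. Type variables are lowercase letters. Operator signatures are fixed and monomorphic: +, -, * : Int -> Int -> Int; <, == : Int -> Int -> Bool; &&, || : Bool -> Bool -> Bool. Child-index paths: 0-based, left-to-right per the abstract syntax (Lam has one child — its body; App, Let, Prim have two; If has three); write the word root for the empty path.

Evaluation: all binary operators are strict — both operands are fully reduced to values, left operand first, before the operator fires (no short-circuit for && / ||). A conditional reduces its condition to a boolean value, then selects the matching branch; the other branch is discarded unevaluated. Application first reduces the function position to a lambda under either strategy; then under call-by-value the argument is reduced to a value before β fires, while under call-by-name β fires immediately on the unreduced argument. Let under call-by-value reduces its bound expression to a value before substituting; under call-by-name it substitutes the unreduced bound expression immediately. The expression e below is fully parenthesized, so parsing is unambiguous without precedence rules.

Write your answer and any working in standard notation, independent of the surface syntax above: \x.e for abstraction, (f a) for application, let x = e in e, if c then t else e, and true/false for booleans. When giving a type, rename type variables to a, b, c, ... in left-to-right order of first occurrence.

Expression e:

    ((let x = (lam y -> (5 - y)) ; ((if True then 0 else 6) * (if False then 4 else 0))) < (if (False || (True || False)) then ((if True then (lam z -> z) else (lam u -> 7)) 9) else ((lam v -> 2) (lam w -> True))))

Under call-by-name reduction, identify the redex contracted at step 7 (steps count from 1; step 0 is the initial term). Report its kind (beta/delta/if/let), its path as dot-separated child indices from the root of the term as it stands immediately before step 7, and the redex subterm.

Answer: if at 1 : (if true then ((if true then (\z.z) else (\u.7)) 9) else ((\v.2) (\w.true)))

Trace:
step 0: ((let x = (\y.(5 - y)) in ((if true then 0 else 6) * (if false then 4 else 0))) < (if (false || (true || false)) then ((if true then (\z.z) else (\u.7)) 9) else ((\v.2) (\w.true))))
step 1: [let@0] (((if true then 0 else 6) * (if false then 4 else 0)) < (if (false || (true || false)) then ((if true then (\z.z) else (\u.7)) 9) else ((\v.2) (\w.true))))
step 2: [if@0.0] ((0 * (if false then 4 else 0)) < (if (false || (true || false)) then ((if true then (\z.z) else (\u.7)) 9) else ((\v.2) (\w.true))))
step 3: [if@0.1] ((0 * 0) < (if (false || (true || false)) then ((if true then (\z.z) else (\u.7)) 9) else ((\v.2) (\w.true))))
step 4: [delta@0] (0 < (if (false || (true || false)) then ((if true then (\z.z) else (\u.7)) 9) else ((\v.2) (\w.true))))
step 5: [delta@1.0.1] (0 < (if (false || true) then ((if true then (\z.z) else (\u.7)) 9) else ((\v.2) (\w.true))))
step 6: [delta@1.0] (0 < (if true then ((if true then (\z.z) else (\u.7)) 9) else ((\v.2) (\w.true))))
step 7: [if@1] (0 < ((if true then (\z.z) else (\u.7)) 9))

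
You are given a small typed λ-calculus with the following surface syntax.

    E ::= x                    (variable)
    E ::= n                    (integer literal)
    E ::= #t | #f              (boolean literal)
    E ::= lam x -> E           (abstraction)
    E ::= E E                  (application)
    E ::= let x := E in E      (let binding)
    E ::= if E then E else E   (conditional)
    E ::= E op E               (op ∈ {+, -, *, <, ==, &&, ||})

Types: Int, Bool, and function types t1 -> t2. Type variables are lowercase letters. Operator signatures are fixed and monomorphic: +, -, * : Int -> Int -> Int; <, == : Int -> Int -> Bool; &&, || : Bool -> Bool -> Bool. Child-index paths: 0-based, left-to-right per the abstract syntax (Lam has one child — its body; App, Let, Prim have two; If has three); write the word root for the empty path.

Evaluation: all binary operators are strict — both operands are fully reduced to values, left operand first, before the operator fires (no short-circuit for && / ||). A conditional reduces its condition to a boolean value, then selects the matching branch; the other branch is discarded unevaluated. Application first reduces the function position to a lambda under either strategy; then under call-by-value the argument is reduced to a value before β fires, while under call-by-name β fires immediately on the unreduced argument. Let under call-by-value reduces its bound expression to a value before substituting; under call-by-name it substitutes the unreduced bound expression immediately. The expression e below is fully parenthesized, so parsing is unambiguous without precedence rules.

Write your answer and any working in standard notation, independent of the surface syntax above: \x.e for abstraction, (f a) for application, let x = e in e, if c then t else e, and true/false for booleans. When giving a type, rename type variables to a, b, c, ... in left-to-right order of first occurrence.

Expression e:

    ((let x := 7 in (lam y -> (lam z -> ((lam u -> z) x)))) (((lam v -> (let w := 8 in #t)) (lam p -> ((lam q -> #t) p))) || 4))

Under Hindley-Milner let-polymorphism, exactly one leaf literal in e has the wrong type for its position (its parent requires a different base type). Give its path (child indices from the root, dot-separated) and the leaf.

Answer: 1.1 : 4

Working:
let x : Int
z : b
\u._ : c -> b
x : Int
  unify c -> b ~ Int -> d
  unify c ~ Int
  unify b ~ d
_ _ : d
\z._ : d -> d
\y._ : a -> d -> d
let w : Int
\v._ : e -> Bool
\q._ : g -> Bool
p : f
  unify g -> Bool ~ f -> h
  unify g ~ f
  unify Bool ~ h
_ _ : Bool
\p._ : f -> Bool
  unify e -> Bool ~ (f -> Bool) -> i
  unify e ~ f -> Bool
  unify Bool ~ i
_ _ : Bool
  unify Bool ~ Bool
  unify Int ~ Bool
  FAIL: mismatch Int ~ Bool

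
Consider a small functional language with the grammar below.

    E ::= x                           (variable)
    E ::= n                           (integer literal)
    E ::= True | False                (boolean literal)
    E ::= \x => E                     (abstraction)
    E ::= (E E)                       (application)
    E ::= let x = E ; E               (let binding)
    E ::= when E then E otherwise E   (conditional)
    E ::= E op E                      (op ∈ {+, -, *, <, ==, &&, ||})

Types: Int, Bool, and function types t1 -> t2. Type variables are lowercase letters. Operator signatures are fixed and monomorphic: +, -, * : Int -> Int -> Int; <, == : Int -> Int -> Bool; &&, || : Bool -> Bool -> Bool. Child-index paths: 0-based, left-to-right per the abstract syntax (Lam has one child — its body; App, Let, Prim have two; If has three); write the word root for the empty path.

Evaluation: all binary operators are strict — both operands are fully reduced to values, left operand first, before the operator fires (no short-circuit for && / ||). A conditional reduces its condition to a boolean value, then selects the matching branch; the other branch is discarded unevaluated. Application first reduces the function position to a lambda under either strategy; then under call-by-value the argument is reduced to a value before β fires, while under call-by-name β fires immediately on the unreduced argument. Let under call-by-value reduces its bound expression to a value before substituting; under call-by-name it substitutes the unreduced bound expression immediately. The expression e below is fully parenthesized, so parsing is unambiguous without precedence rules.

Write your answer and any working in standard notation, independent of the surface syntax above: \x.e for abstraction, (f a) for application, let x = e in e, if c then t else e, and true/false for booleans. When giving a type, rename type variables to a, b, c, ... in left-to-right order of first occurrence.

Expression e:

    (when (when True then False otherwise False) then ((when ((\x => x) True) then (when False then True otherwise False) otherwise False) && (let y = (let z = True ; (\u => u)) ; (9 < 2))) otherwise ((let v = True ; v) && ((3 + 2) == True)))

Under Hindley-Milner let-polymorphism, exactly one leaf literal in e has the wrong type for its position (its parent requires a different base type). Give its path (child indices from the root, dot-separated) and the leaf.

Trace:
  unify Bool ~ Bool
  unify Bool ~ Bool
  unify Bool ~ Bool
x : a
\x._ : a -> a
  unify a -> a ~ Bool -> b
  unify a ~ Bool
  unify Bool ~ b
_ _ : Bool
  unify Bool ~ Bool
  unify Bool ~ Bool
  unify Bool ~ Bool
  unify Bool ~ Bool
  unify Bool ~ Bool
let z : Bool
u : c
\u._ : c -> c
let y : forall. c -> c
  unify Int ~ Int
  unify Int ~ Int
  unify Bool ~ Bool
let v : Bool
v : Bool
  unify Bool ~ Bool
  unify Int ~ Int
  unify Int ~ Int
  unify Int ~ Int
  unify Bool ~ Int
  FAIL: mismatch Bool ~ Int

Answer: 2.1.1 : true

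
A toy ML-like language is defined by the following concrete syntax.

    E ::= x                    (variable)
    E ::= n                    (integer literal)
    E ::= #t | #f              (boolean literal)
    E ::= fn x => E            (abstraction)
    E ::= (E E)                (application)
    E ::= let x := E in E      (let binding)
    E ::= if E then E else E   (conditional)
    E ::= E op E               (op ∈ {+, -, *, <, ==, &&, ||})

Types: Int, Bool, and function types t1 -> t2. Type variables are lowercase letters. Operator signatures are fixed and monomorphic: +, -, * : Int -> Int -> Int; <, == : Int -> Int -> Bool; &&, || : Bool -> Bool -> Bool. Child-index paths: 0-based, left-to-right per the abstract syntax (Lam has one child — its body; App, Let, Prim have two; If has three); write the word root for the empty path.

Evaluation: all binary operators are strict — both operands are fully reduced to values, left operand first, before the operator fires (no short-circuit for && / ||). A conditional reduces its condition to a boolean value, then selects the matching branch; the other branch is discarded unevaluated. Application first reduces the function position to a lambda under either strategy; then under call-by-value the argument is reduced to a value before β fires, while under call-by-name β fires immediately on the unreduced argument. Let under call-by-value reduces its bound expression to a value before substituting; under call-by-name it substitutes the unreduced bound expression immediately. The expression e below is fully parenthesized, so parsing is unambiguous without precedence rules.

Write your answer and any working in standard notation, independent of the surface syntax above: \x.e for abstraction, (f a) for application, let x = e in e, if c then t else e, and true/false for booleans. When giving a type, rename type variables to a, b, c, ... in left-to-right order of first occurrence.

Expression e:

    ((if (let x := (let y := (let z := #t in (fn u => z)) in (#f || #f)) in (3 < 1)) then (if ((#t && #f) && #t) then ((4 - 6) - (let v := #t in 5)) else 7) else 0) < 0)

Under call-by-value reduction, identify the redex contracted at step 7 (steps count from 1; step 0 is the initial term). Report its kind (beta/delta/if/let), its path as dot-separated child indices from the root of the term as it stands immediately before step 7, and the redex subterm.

Working:
step 0: ((if (let x = (let y = (let z = true in (\u.z)) in (false || false)) in (3 < 1)) then (if ((true && false) && true) then ((4 - 6) - (let v = true in 5)) else 7) else 0) < 0)
step 1: [let@0.0.0.0] ((if (let x = (let y = (\u.true) in (false || false)) in (3 < 1)) then (if ((true && false) && true) then ((4 - 6) - (let v = true in 5)) else 7) else 0) < 0)
step 2: [let@0.0.0] ((if (let x = (false || false) in (3 < 1)) then (if ((true && false) && true) then ((4 - 6) - (let v = true in 5)) else 7) else 0) < 0)
step 3: [delta@0.0.0] ((if (let x = false in (3 < 1)) then (if ((true && false) && true) then ((4 - 6) - (let v = true in 5)) else 7) else 0) < 0)
step 4: [let@0.0] ((if (3 < 1) then (if ((true && false) && true) then ((4 - 6) - (let v = true in 5)) else 7) else 0) < 0)
step 5: [delta@0.0] ((if false then (if ((true && false) && true) then ((4 - 6) - (let v = true in 5)) else 7) else 0) < 0)
step 6: [if@0] (0 < 0)
step 7: [delta@root] false

Answer: delta at root : (0 < 0)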